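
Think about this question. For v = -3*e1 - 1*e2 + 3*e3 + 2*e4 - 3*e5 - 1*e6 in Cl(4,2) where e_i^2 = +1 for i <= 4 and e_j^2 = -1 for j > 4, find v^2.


v^2 = sum of c_i^2 * e_i^2
Positive signature terms (e_i^2 = +1): (-3)^2 + (-1)^2 + 3^2 + 2^2 = 23
Negative signature terms (e_j^2 = -1): (-3)^2 + (-1)^2 = 10
v^2 = 23 - 10 = 13


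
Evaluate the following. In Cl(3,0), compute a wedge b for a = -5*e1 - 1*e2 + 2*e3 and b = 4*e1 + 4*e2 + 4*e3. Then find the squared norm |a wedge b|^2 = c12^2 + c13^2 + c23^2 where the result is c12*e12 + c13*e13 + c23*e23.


a wedge b = (a1*b2 - a2*b1)*e12 + (a1*b3 - a3*b1)*e13 + (a2*b3 - a3*b2)*e23
e12 coeff: (-5)*4 - (-1)*4 = -20 - (-4) = -16
e13 coeff: (-5)*4 - 2*4 = -20 - 8 = -28
e23 coeff: (-1)*4 - 2*4 = -4 - 8 = -12
|a wedge b|^2 = (-16)^2 + (-28)^2 + (-12)^2
= 256 + 784 + 144
= 1184


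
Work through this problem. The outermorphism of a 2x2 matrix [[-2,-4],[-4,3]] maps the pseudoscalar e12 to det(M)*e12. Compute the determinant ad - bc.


The outermorphism of a linear map f sends e1^e2 to f(e1)^f(e2).
f(e1) = -2*e1 - 4*e2
f(e2) = -4*e1 + 3*e2
f(e1) ^ f(e2) = (-2*e1 - 4*e2) ^ (-4*e1 + 3*e2)
= (-2)*3*e12 + (-4)*(-4)*e21
= (-6 - 16)*e12
= -22*e12
Coefficient = -22


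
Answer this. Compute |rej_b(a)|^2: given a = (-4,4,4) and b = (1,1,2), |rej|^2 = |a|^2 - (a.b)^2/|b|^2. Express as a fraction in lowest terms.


|a|^2 = (-4)^2 + 4^2 + 4^2 = 48
|b|^2 = 1^2 + 1^2 + 2^2 = 6
a . b = (-4)*1 + 4*1 + 4*2 = 8
(a.b)^2 = 8^2 = 64
|rej|^2 = 48 - 64/6
= (288 - 64)/6
= 224/6
In lowest terms: 112/3


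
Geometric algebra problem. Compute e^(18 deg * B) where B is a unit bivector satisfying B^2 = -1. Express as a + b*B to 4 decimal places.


For a unit bivector B with B^2 = -1, the exponential series gives
e^(theta*B) = cos(theta) + sin(theta)*B (the GA analogue of Euler's formula).
theta = 18 degrees = 0.314159 rad
cos(18 deg) = 0.9511
sin(18 deg) = 0.3090
exp(theta*B) = 0.9511 + 0.3090*B


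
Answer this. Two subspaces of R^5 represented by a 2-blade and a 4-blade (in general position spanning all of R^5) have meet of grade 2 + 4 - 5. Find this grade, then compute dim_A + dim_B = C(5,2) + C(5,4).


Meet grade = grade(A) + grade(B) - n
= 2 + 4 - 5 = 1
C(5,2) = 10
C(5,4) = 5
dim_A + dim_B = 10 + 5 = 15


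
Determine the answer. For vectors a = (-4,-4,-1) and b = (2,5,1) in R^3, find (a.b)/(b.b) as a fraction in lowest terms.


Projection coefficient = (a . b) / (b . b)
a . b = (-4)*2 + (-4)*5 + (-1)*1
= -8 + (-20) + (-1) = -29
b . b = 2^2 + 5^2 + 1^2
= 4 + 25 + 1 = 30
Coefficient = -29/30
In lowest terms: -29/30


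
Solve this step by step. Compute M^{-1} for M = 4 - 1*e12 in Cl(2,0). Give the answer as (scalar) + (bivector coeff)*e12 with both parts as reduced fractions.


M = 4 - 1*e12, where e12^2 = -1.
Since M commutes with its reverse ~M = a - b*e12, M * ~M = a^2 - b^2*e12^2 = a^2 + b^2.
So M^{-1} = ~M / (a^2 + b^2) = (a - b*e12)/(a^2 + b^2).
a^2 + b^2 = 16 + 1 = 17
Scalar part = 4/17 = 4/17
Bivector coeff = 1/17 = 1/17
M^{-1} = 4/17 + 1/17*e12


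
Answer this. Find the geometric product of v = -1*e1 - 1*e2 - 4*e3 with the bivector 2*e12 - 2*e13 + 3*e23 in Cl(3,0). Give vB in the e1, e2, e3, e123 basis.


vB has grade-1 (vector) and grade-3 (trivector) parts: vB = (v _| B) + (v ^ B).
Vector part <vB>_1:
  e1: -v2*b12 - v3*b13 = -(-1)*(2) - (-4)*(-2) = -6
  e2: v1*b12 - v3*b23 = (-1)*(2) - (-4)*(3) = 10
  e3: v1*b13 + v2*b23 = (-1)*(-2) + (-1)*(3) = -1
Trivector part <vB>_3:
  e123: v1*b23 - v2*b13 + v3*b12 = (-1)*(3) - (-1)*(-2) + (-4)*(2) = -13
vB = -6*e1 + 10*e2 - 1*e3 - 13*e123


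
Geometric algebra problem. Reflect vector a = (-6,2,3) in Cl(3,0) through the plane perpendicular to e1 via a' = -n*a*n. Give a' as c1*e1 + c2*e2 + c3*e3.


Reflection formula: a' = -n*a*n, with n = e1 (unit vector, n^2 = 1).
For reflection through hyperplane perp to e1:
The component along e1 flips sign, others stay.
a = (-6, 2, 3)
a' = (6, 2, 3)
a' = 6*e1 + 2*e2 + 3*e3


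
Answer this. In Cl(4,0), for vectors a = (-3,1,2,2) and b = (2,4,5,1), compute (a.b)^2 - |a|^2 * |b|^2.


a . b = (-3)*2 + 1*4 + 2*5 + 2*1
= -6 + 4 + 10 + 2 = 10
|a|^2 = (-3)^2 + 1^2 + 2^2 + 2^2 = 18
|b|^2 = 2^2 + 4^2 + 5^2 + 1^2 = 46
(a.b)^2 = 10^2 = 100
|a|^2 * |b|^2 = 18 * 46 = 828
Result = 100 - 828 = -728


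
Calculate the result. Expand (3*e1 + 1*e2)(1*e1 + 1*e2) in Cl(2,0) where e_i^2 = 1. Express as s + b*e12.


Expand: (3*e1 + 1*e2)(1*e1 + 1*e2)
= 3*1*e1e1 + 3*1*e1e2 + 1*1*e2e1 + 1*1*e2e2
Using e1^2 = e2^2 = 1, e2e1 = -e1e2:
Scalar part s = 3*1 + 1*1 = 3 + 1 = 4
Bivector part b = 3*1 - 1*1 = 3 - 1 = 2
uv = 4 + 2*e12


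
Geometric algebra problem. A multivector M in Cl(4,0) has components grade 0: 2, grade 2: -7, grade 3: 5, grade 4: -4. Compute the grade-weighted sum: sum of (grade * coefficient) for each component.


Grade-weighted sum = sum of grade_k * coefficient_k
0*2 = 0
2*(-7) = -14
3*5 = 15
4*(-4) = -16
Total = 0 + (-14) + 15 + (-16) = -15


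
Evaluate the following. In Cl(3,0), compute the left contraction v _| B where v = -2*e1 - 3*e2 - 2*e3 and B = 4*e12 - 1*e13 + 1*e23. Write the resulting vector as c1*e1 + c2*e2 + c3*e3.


Left contraction v _| B = <vB>_1 (grade-1 part of the geometric product vB).
Using e1_|e12 = e2, e2_|e12 = -e1, e1_|e13 = e3, e3_|e13 = -e1, e2_|e23 = e3, e3_|e23 = -e2:
e1 coeff: -v2*b12 - v3*b13 = -(-3)*(4) - (-2)*(-1) = 10
e2 coeff: v1*b12 - v3*b23 = (-2)*(4) - (-2)*(1) = -6
e3 coeff: v1*b13 + v2*b23 = (-2)*(-1) + (-3)*(1) = -1
v _| B = 10*e1 - 6*e2 - 1*e3


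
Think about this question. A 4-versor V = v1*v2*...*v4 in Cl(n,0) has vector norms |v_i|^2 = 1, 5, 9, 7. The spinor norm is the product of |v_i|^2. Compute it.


Spinor norm N(V) = |v1|^2 * |v2|^2 * ... * |v4|^2
= 1 * 5 * 9 * 7
Running product: 1, 5, 45, 315
N(V) = 315


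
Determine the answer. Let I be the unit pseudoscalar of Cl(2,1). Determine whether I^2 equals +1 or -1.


The pseudoscalar I = e1...e_n (product of all n generators) of Cl(p,q) satisfies I^2 = (-1)^(q + n(n-1)/2).
p = 2, q = 1, n = p + q = 3
n(n-1)/2 = 3 * 2 / 2 = 3
Exponent = q + n(n-1)/2 = 1 + 3 = 4
I^2 = (-1)^4 = +1


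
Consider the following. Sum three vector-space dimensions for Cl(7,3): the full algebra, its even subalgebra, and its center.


n = 7 + 3 = 10
Total dim = 2^10 = 1024
Even subalgebra dim = 2^9 = 512
n is even, so center dim = 1
Sum = 1024 + 512 + 1 = 1537


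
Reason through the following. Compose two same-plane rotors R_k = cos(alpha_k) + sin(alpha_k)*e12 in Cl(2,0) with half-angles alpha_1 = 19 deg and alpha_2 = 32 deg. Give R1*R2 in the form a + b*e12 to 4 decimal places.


Same-plane rotors commute and their half-angles add:
R1*R2 = cos(a1 + a2) + sin(a1 + a2)*e12.
a1 + a2 = 19 + 32 = 51 deg
cos(51 deg) = 0.6293
sin(51 deg) = 0.7771
R1*R2 = 0.6293 + 0.7771*e12


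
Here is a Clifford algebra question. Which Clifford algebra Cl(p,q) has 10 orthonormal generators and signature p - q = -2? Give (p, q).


We need p + q = 10 and p - q = -2.
Adding: 2p = 10 + (-2) = 8, so p = 4.
Then q = 10 - 4 = 6.
(p, q) = (4, 6)


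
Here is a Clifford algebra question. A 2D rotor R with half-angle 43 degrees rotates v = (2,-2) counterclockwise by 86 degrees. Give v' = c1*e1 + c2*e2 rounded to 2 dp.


Rotor R = cos(43deg) - sin(43deg)*e12
Rotation angle theta = 2 * 43 = 86 degrees
v' = R*v*~R rotates v by theta.
cos(86deg) = 0.0698, sin(86deg) = 0.9976
v'_1 = 2*cos(86deg) - (-2)*sin(86deg)
= 2*0.0698 - (-2)*0.9976
= 2.13
v'_2 = 2*sin(86deg) + (-2)*cos(86deg)
= 2*0.9976 + (-2)*0.0698
= 1.86
v' = 2.13*e1 + 1.86*e2


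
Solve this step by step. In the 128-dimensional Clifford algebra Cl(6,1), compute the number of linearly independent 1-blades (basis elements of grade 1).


Number of grade-k basis blades in Cl(p,q) with n = p + q is C(n, k).
n = 6 + 1 = 7
C(7, 1) = 7! / (1! * 6!)
= 5040 / (1 * 720)
= 7


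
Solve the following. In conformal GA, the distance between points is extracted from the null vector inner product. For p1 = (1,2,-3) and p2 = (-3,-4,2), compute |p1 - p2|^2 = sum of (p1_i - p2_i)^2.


p1 - p2 = (4, 6, -5)
|p1 - p2|^2 = 4^2 + 6^2 + (-5)^2
= 16 + 36 + 25
= 77


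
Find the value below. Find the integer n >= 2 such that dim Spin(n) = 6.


dim Spin(n) = dim so(n) = n(n-1)/2.
Solve n(n-1)/2 = 6, i.e. n^2 - n - 12 = 0.
Discriminant = 1 + 8*6 = 49
n = (1 + sqrt(49))/2 = (1 + 7)/2 = 4


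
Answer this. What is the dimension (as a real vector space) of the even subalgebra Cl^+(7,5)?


Even subalgebra dimension = 2^(n-1)
n = 7 + 5 = 12
2^(12 - 1) = 2^11 = 2048
Verification: sum of C(12,k) for even k = 1 + 66 + 495 + 924 + 495 + 66 + 1 = 2048
Result = 2048


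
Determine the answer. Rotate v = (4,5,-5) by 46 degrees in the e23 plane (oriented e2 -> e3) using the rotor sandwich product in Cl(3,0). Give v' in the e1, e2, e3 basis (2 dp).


Rotor R = cos(23deg) - sin(23deg)*e23
Rotation angle theta = 2 * 23 = 46 degrees in the e23 plane (e2 -> e3).
The component perpendicular to the plane (e1) is invariant: v'_1 = v1 = 4.00
cos(46deg) = 0.6947, sin(46deg) = 0.7193
v'_2 = v2*cos(theta) - v3*sin(theta) = 5*0.6947 - (-5)*0.7193 = 7.07
v'_3 = v2*sin(theta) + v3*cos(theta) = 5*0.7193 + (-5)*0.6947 = 0.12
v' = 4.00*e1 + 7.07*e2 + 0.12*e3


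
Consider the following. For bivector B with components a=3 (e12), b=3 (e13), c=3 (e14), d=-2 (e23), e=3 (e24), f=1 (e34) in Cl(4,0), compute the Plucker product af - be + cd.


Plucker relation: af - be + cd
a*f = 3*1 = 3
b*e = 3*3 = 9
c*d = 3*(-2) = -6
af - be + cd = 3 - 9 + (-6)
= -12


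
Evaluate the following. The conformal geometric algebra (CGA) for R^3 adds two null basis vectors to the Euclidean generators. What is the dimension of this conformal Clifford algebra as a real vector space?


The conformal model of R^3 uses Cl(4,1): the 3 Euclidean generators plus two extra orthogonal generators e+ (e+^2 = +1) and e- (e-^2 = -1), from which the null vectors e0, einf are built.
Number of generators m = 3 + 2 = 5.
dim Cl(p,q) = 2^m = 2^5 = 32


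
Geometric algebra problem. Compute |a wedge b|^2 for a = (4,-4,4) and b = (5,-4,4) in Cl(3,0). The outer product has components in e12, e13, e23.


a wedge b = (a1*b2 - a2*b1)*e12 + (a1*b3 - a3*b1)*e13 + (a2*b3 - a3*b2)*e23
e12 coeff: 4*(-4) - (-4)*5 = -16 - (-20) = 4
e13 coeff: 4*4 - 4*5 = 16 - 20 = -4
e23 coeff: (-4)*4 - 4*(-4) = -16 - (-16) = 0
|a wedge b|^2 = 4^2 + (-4)^2 + 0^2
= 16 + 16 + 0
= 32


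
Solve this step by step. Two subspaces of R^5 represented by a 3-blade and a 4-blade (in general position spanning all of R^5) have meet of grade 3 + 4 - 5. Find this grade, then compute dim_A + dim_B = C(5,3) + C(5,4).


Meet grade = grade(A) + grade(B) - n
= 3 + 4 - 5 = 2
C(5,3) = 10
C(5,4) = 5
dim_A + dim_B = 10 + 5 = 15


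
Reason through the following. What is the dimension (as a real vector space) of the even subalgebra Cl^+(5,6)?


Even subalgebra dimension = 2^(n-1)
n = 5 + 6 = 11
2^(11 - 1) = 2^10 = 1024
Verification: sum of C(11,k) for even k = 1 + 55 + 330 + 462 + 165 + 11 = 1024
Result = 1024


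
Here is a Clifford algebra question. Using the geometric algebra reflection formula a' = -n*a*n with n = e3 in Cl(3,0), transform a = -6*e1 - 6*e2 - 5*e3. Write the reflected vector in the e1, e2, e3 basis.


Reflection formula: a' = -n*a*n, with n = e3 (unit vector, n^2 = 1).
For reflection through hyperplane perp to e3:
The component along e3 flips sign, others stay.
a = (-6, -6, -5)
a' = (-6, -6, 5)
a' = -6*e1 - 6*e2 + 5*e3


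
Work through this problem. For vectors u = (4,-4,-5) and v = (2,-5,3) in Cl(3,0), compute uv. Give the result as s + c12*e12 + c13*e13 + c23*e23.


In Cl(3,0): e_i^2 = 1, e_ie_j = -e_je_i for i != j.
Scalar part = u . v = 4*2 + (-4)*(-5) + (-5)*3
= 8 + 20 + (-15) = 13
e12 coeff = 4*(-5) - (-4)*2 = -20 - (-8) = -12
e13 coeff = 4*3 - (-5)*2 = 12 - (-10) = 22
e23 coeff = (-4)*3 - (-5)*(-5) = -12 - 25 = -37
uv = 13 - 12*e12 + 22*e13 - 37*e23


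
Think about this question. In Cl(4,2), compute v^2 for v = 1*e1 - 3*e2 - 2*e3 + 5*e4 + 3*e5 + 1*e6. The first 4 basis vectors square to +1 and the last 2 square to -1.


v^2 = sum of c_i^2 * e_i^2
Positive signature terms (e_i^2 = +1): 1^2 + (-3)^2 + (-2)^2 + 5^2 = 39
Negative signature terms (e_j^2 = -1): 3^2 + 1^2 = 10
v^2 = 39 - 10 = 29


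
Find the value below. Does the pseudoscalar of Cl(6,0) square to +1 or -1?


The pseudoscalar I = e1...e_n (product of all n generators) of Cl(p,q) satisfies I^2 = (-1)^(q + n(n-1)/2).
p = 6, q = 0, n = p + q = 6
n(n-1)/2 = 6 * 5 / 2 = 15
Exponent = q + n(n-1)/2 = 0 + 15 = 15
I^2 = (-1)^15 = -1


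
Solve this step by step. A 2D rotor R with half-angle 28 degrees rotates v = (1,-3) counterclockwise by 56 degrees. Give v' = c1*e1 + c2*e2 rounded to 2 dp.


Rotor R = cos(28deg) - sin(28deg)*e12
Rotation angle theta = 2 * 28 = 56 degrees
v' = R*v*~R rotates v by theta.
cos(56deg) = 0.5592, sin(56deg) = 0.8290
v'_1 = 1*cos(56deg) - (-3)*sin(56deg)
= 1*0.5592 - (-3)*0.8290
= 3.05
v'_2 = 1*sin(56deg) + (-3)*cos(56deg)
= 1*0.8290 + (-3)*0.5592
= -0.85
v' = 3.05*e1 - 0.85*e2


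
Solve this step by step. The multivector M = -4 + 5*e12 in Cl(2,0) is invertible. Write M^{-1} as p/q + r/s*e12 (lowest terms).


M = -4 + 5*e12, where e12^2 = -1.
Since M commutes with its reverse ~M = a - b*e12, M * ~M = a^2 - b^2*e12^2 = a^2 + b^2.
So M^{-1} = ~M / (a^2 + b^2) = (a - b*e12)/(a^2 + b^2).
a^2 + b^2 = 16 + 25 = 41
Scalar part = -4/41 = -4/41
Bivector coeff = -5/41 = -5/41
M^{-1} = -4/41 - 5/41*e12


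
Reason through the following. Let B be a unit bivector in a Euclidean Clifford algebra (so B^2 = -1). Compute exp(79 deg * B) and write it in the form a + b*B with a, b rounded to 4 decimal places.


For a unit bivector B with B^2 = -1, the exponential series gives
e^(theta*B) = cos(theta) + sin(theta)*B (the GA analogue of Euler's formula).
theta = 79 degrees = 1.37881 rad
cos(79 deg) = 0.1908
sin(79 deg) = 0.9816
exp(theta*B) = 0.1908 + 0.9816*B


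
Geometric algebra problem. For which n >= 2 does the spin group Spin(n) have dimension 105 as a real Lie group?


dim Spin(n) = dim so(n) = n(n-1)/2.
Solve n(n-1)/2 = 105, i.e. n^2 - n - 210 = 0.
Discriminant = 1 + 8*105 = 841
n = (1 + sqrt(841))/2 = (1 + 29)/2 = 15


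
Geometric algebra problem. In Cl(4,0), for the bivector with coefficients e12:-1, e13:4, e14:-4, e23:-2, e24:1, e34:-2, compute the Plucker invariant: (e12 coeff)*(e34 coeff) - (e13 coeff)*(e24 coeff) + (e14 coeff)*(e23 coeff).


Plucker relation: af - be + cd
a*f = (-1)*(-2) = 2
b*e = 4*1 = 4
c*d = (-4)*(-2) = 8
af - be + cd = 2 - 4 + 8
= 6


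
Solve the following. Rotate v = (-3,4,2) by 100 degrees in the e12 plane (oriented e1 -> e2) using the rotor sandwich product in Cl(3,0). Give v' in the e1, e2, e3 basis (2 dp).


Rotor R = cos(50deg) - sin(50deg)*e12
Rotation angle theta = 2 * 50 = 100 degrees in the e12 plane (e1 -> e2).
The component perpendicular to the plane (e3) is invariant: v'_3 = v3 = 2.00
cos(100deg) = -0.1736, sin(100deg) = 0.9848
v'_1 = v1*cos(theta) - v2*sin(theta) = -3*(-0.1736) - 4*0.9848 = -3.42
v'_2 = v1*sin(theta) + v2*cos(theta) = -3*0.9848 + 4*(-0.1736) = -3.65
v' = -3.42*e1 - 3.65*e2 + 2.00*e3


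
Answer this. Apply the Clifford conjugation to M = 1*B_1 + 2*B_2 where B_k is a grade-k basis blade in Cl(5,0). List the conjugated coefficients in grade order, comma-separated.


Clifford conjugate sign for grade k: (-1)^(k(k+1)/2)
Grade 1: (-1)^(1*2/2) = (-1)^1 = -1, coeff 1 -> -1
Grade 2: (-1)^(2*3/2) = (-1)^3 = -1, coeff 2 -> -2
Conjugated coefficients: -1, -2


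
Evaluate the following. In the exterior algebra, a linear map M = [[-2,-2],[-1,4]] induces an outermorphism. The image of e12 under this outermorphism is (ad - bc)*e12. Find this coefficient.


The outermorphism of a linear map f sends e1^e2 to f(e1)^f(e2).
f(e1) = -2*e1 - 1*e2
f(e2) = -2*e1 + 4*e2
f(e1) ^ f(e2) = (-2*e1 - 1*e2) ^ (-2*e1 + 4*e2)
= (-2)*4*e12 + (-1)*(-2)*e21
= (-8 - 2)*e12
= -10*e12
Coefficient = -10


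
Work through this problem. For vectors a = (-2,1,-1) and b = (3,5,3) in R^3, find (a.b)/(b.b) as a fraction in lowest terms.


Projection coefficient = (a . b) / (b . b)
a . b = (-2)*3 + 1*5 + (-1)*3
= -6 + 5 + (-3) = -4
b . b = 3^2 + 5^2 + 3^2
= 9 + 25 + 9 = 43
Coefficient = -4/43
In lowest terms: -4/43


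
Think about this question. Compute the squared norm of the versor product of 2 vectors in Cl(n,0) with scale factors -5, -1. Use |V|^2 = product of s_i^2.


Each vector v_i has |v_i|^2 = s_i^2
Squared scales: (-5)^2 = 25, (-1)^2 = 1
|V|^2 = 25 * 1
= 25


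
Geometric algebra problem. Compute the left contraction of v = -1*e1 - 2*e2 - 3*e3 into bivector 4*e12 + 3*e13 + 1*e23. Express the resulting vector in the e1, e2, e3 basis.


Left contraction v _| B = <vB>_1 (grade-1 part of the geometric product vB).
Using e1_|e12 = e2, e2_|e12 = -e1, e1_|e13 = e3, e3_|e13 = -e1, e2_|e23 = e3, e3_|e23 = -e2:
e1 coeff: -v2*b12 - v3*b13 = -(-2)*(4) - (-3)*(3) = 17
e2 coeff: v1*b12 - v3*b23 = (-1)*(4) - (-3)*(1) = -1
e3 coeff: v1*b13 + v2*b23 = (-1)*(3) + (-2)*(1) = -5
v _| B = 17*e1 - 1*e2 - 5*e3


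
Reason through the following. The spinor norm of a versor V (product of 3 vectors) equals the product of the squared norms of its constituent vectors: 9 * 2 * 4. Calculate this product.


Spinor norm N(V) = |v1|^2 * |v2|^2 * ... * |v3|^2
= 9 * 2 * 4
Running product: 9, 18, 72
N(V) = 72


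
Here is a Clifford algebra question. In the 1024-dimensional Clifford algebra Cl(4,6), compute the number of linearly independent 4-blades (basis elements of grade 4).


Number of grade-k basis blades in Cl(p,q) with n = p + q is C(n, k).
n = 4 + 6 = 10
C(10, 4) = 10! / (4! * 6!)
= 3628800 / (24 * 720)
= 210


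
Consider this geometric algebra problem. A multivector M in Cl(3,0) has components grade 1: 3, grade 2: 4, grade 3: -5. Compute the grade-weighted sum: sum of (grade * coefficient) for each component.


Grade-weighted sum = sum of grade_k * coefficient_k
1*3 = 3
2*4 = 8
3*(-5) = -15
Total = 3 + 8 + (-15) = -4


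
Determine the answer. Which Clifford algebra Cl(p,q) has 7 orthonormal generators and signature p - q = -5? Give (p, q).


We need p + q = 7 and p - q = -5.
Adding: 2p = 7 + (-5) = 2, so p = 1.
Then q = 7 - 1 = 6.
(p, q) = (1, 6)


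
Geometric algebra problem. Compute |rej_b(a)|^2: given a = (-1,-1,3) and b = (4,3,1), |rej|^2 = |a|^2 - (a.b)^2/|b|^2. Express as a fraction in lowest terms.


|a|^2 = (-1)^2 + (-1)^2 + 3^2 = 11
|b|^2 = 4^2 + 3^2 + 1^2 = 26
a . b = (-1)*4 + (-1)*3 + 3*1 = -4
(a.b)^2 = (-4)^2 = 16
|rej|^2 = 11 - 16/26
= (286 - 16)/26
= 270/26
In lowest terms: 135/13


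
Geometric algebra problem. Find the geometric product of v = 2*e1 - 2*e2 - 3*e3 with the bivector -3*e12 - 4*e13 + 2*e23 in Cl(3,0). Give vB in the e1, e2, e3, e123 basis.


vB has grade-1 (vector) and grade-3 (trivector) parts: vB = (v _| B) + (v ^ B).
Vector part <vB>_1:
  e1: -v2*b12 - v3*b13 = -(-2)*(-3) - (-3)*(-4) = -18
  e2: v1*b12 - v3*b23 = (2)*(-3) - (-3)*(2) = 0
  e3: v1*b13 + v2*b23 = (2)*(-4) + (-2)*(2) = -12
Trivector part <vB>_3:
  e123: v1*b23 - v2*b13 + v3*b12 = (2)*(2) - (-2)*(-4) + (-3)*(-3) = 5
vB = -18*e1 + 0*e2 - 12*e3 + 5*e123


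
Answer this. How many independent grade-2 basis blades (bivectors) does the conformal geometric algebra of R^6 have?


The conformal model of R^6 uses Cl(7,1) with m = 6 + 2 = 8 generators.
Number of grade-2 blades = C(m, 2) = C(8, 2)
= 8*7/2 = 28


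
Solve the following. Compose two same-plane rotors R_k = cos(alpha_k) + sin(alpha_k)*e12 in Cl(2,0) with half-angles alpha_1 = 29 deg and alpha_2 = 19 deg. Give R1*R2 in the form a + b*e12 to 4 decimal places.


Same-plane rotors commute and their half-angles add:
R1*R2 = cos(a1 + a2) + sin(a1 + a2)*e12.
a1 + a2 = 29 + 19 = 48 deg
cos(48 deg) = 0.6691
sin(48 deg) = 0.7431
R1*R2 = 0.6691 + 0.7431*e12


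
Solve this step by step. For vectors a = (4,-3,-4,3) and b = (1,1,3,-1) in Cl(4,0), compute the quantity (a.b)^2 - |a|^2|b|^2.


a . b = 4*1 + (-3)*1 + (-4)*3 + 3*(-1)
= 4 + (-3) + (-12) + (-3) = -14
|a|^2 = 4^2 + (-3)^2 + (-4)^2 + 3^2 = 50
|b|^2 = 1^2 + 1^2 + 3^2 + (-1)^2 = 12
(a.b)^2 = (-14)^2 = 196
|a|^2 * |b|^2 = 50 * 12 = 600
Result = 196 - 600 = -404


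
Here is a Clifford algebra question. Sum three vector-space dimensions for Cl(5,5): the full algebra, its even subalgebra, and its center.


n = 5 + 5 = 10
Total dim = 2^10 = 1024
Even subalgebra dim = 2^9 = 512
n is even, so center dim = 1
Sum = 1024 + 512 + 1 = 1537


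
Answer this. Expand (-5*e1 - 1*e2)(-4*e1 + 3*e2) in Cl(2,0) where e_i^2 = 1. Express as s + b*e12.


Expand: (-5*e1 - 1*e2)(-4*e1 + 3*e2)
= (-5)*(-4)*e1e1 + (-5)*3*e1e2 + (-1)*(-4)*e2e1 + (-1)*3*e2e2
Using e1^2 = e2^2 = 1, e2e1 = -e1e2:
Scalar part s = (-5)*(-4) + (-1)*3 = 20 + (-3) = 17
Bivector part b = (-5)*3 - (-1)*(-4) = -15 - 4 = -19
uv = 17 - 19*e12


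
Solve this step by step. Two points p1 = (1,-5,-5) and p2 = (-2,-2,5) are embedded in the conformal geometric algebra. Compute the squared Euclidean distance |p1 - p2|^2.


p1 - p2 = (3, -3, -10)
|p1 - p2|^2 = 3^2 + (-3)^2 + (-10)^2
= 9 + 9 + 100
= 118


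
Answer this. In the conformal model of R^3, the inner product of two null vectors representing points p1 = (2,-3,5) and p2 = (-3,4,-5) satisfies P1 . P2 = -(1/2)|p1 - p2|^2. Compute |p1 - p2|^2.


p1 - p2 = (5, -7, 10)
|p1 - p2|^2 = 5^2 + (-7)^2 + 10^2
= 25 + 49 + 100
= 174


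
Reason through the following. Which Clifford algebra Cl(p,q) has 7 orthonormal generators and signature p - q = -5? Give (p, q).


We need p + q = 7 and p - q = -5.
Adding: 2p = 7 + (-5) = 2, so p = 1.
Then q = 7 - 1 = 6.
(p, q) = (1, 6)


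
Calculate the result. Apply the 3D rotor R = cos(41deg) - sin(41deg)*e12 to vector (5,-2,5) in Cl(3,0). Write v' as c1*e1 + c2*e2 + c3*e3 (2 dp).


Rotor R = cos(41deg) - sin(41deg)*e12
Rotation angle theta = 2 * 41 = 82 degrees in the e12 plane (e1 -> e2).
The component perpendicular to the plane (e3) is invariant: v'_3 = v3 = 5.00
cos(82deg) = 0.1392, sin(82deg) = 0.9903
v'_1 = v1*cos(theta) - v2*sin(theta) = 5*0.1392 - (-2)*0.9903 = 2.68
v'_2 = v1*sin(theta) + v2*cos(theta) = 5*0.9903 + (-2)*0.1392 = 4.67
v' = 2.68*e1 + 4.67*e2 + 5.00*e3


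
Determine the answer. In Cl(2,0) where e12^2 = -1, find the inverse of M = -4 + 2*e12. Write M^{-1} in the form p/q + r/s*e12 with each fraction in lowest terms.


M = -4 + 2*e12, where e12^2 = -1.
Since M commutes with its reverse ~M = a - b*e12, M * ~M = a^2 - b^2*e12^2 = a^2 + b^2.
So M^{-1} = ~M / (a^2 + b^2) = (a - b*e12)/(a^2 + b^2).
a^2 + b^2 = 16 + 4 = 20
Scalar part = -4/20 = -1/5
Bivector coeff = -2/20 = -1/10
M^{-1} = -1/5 - 1/10*e12


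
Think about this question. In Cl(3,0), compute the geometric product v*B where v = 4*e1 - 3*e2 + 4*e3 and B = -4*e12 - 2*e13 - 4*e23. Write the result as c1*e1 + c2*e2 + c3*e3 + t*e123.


vB has grade-1 (vector) and grade-3 (trivector) parts: vB = (v _| B) + (v ^ B).
Vector part <vB>_1:
  e1: -v2*b12 - v3*b13 = -(-3)*(-4) - (4)*(-2) = -4
  e2: v1*b12 - v3*b23 = (4)*(-4) - (4)*(-4) = 0
  e3: v1*b13 + v2*b23 = (4)*(-2) + (-3)*(-4) = 4
Trivector part <vB>_3:
  e123: v1*b23 - v2*b13 + v3*b12 = (4)*(-4) - (-3)*(-2) + (4)*(-4) = -38
vB = -4*e1 + 0*e2 + 4*e3 - 38*e123


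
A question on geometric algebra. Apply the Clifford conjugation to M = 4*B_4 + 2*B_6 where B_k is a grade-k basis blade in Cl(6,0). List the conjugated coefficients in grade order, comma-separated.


Clifford conjugate sign for grade k: (-1)^(k(k+1)/2)
Grade 4: (-1)^(4*5/2) = (-1)^10 = 1, coeff 4 -> 4
Grade 6: (-1)^(6*7/2) = (-1)^21 = -1, coeff 2 -> -2
Conjugated coefficients: 4, -2


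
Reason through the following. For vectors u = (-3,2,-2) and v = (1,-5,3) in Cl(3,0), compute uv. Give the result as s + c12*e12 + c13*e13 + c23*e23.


In Cl(3,0): e_i^2 = 1, e_ie_j = -e_je_i for i != j.
Scalar part = u . v = (-3)*1 + 2*(-5) + (-2)*3
= -3 + (-10) + (-6) = -19
e12 coeff = (-3)*(-5) - 2*1 = 15 - 2 = 13
e13 coeff = (-3)*3 - (-2)*1 = -9 - (-2) = -7
e23 coeff = 2*3 - (-2)*(-5) = 6 - 10 = -4
uv = -19 + 13*e12 - 7*e13 - 4*e23


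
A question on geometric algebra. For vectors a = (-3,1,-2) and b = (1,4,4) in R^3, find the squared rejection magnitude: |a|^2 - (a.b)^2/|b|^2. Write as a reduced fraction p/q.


|a|^2 = (-3)^2 + 1^2 + (-2)^2 = 14
|b|^2 = 1^2 + 4^2 + 4^2 = 33
a . b = (-3)*1 + 1*4 + (-2)*4 = -7
(a.b)^2 = (-7)^2 = 49
|rej|^2 = 14 - 49/33
= (462 - 49)/33
= 413/33
In lowest terms: 413/33


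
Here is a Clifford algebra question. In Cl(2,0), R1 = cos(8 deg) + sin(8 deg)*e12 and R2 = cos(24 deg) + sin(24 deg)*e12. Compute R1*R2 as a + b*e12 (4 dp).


Same-plane rotors commute and their half-angles add:
R1*R2 = cos(a1 + a2) + sin(a1 + a2)*e12.
a1 + a2 = 8 + 24 = 32 deg
cos(32 deg) = 0.8480
sin(32 deg) = 0.5299
R1*R2 = 0.8480 + 0.5299*e12


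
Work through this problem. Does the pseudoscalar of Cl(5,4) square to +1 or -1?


The pseudoscalar I = e1...e_n (product of all n generators) of Cl(p,q) satisfies I^2 = (-1)^(q + n(n-1)/2).
p = 5, q = 4, n = p + q = 9
n(n-1)/2 = 9 * 8 / 2 = 36
Exponent = q + n(n-1)/2 = 4 + 36 = 40
I^2 = (-1)^40 = +1


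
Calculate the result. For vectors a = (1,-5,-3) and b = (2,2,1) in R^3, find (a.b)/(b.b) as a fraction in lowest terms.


Projection coefficient = (a . b) / (b . b)
a . b = 1*2 + (-5)*2 + (-3)*1
= 2 + (-10) + (-3) = -11
b . b = 2^2 + 2^2 + 1^2
= 4 + 4 + 1 = 9
Coefficient = -11/9
In lowest terms: -11/9


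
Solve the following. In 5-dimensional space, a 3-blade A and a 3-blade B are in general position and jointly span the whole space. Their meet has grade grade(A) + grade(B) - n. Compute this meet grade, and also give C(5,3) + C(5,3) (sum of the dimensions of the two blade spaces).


Meet grade = grade(A) + grade(B) - n
= 3 + 3 - 5 = 1
C(5,3) = 10
C(5,3) = 10
dim_A + dim_B = 10 + 10 = 20


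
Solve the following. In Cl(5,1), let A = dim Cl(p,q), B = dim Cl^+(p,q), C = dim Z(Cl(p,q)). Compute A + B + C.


n = 5 + 1 = 6
Total dim = 2^6 = 64
Even subalgebra dim = 2^5 = 32
n is even, so center dim = 1
Sum = 64 + 32 + 1 = 97


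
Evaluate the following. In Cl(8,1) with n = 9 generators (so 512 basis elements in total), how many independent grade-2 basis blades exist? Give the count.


Number of grade-k basis blades in Cl(p,q) with n = p + q is C(n, k).
n = 8 + 1 = 9
C(9, 2) = 9! / (2! * 7!)
= 362880 / (2 * 5040)
= 36


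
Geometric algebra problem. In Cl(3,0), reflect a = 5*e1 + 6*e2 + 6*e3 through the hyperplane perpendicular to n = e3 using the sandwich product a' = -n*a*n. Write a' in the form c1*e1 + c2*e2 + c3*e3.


Reflection formula: a' = -n*a*n, with n = e3 (unit vector, n^2 = 1).
For reflection through hyperplane perp to e3:
The component along e3 flips sign, others stay.
a = (5, 6, 6)
a' = (5, 6, -6)
a' = 5*e1 + 6*e2 - 6*e3


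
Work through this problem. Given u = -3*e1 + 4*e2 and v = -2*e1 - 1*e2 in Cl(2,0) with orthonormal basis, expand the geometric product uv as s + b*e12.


Expand: (-3*e1 + 4*e2)(-2*e1 - 1*e2)
= (-3)*(-2)*e1e1 + (-3)*(-1)*e1e2 + 4*(-2)*e2e1 + 4*(-1)*e2e2
Using e1^2 = e2^2 = 1, e2e1 = -e1e2:
Scalar part s = (-3)*(-2) + 4*(-1) = 6 + (-4) = 2
Bivector part b = (-3)*(-1) - 4*(-2) = 3 - (-8) = 11
uv = 2 + 11*e12


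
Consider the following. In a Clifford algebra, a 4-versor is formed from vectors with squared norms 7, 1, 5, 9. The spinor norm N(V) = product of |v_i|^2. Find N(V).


Spinor norm N(V) = |v1|^2 * |v2|^2 * ... * |v4|^2
= 7 * 1 * 5 * 9
Running product: 7, 7, 35, 315
N(V) = 315


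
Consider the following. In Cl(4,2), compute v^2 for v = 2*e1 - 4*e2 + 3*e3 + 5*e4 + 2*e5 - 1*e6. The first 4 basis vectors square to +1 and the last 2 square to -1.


v^2 = sum of c_i^2 * e_i^2
Positive signature terms (e_i^2 = +1): 2^2 + (-4)^2 + 3^2 + 5^2 = 54
Negative signature terms (e_j^2 = -1): 2^2 + (-1)^2 = 5
v^2 = 54 - 5 = 49


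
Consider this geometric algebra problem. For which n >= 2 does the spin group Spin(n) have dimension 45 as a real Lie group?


dim Spin(n) = dim so(n) = n(n-1)/2.
Solve n(n-1)/2 = 45, i.e. n^2 - n - 90 = 0.
Discriminant = 1 + 8*45 = 361
n = (1 + sqrt(361))/2 = (1 + 19)/2 = 10


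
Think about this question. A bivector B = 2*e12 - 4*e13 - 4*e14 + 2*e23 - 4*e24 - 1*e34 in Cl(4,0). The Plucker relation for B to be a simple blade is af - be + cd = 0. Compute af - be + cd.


Plucker relation: af - be + cd
a*f = 2*(-1) = -2
b*e = (-4)*(-4) = 16
c*d = (-4)*2 = -8
af - be + cd = -2 - 16 + (-8)
= -26


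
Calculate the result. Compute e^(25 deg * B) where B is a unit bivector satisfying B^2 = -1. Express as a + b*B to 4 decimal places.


For a unit bivector B with B^2 = -1, the exponential series gives
e^(theta*B) = cos(theta) + sin(theta)*B (the GA analogue of Euler's formula).
theta = 25 degrees = 0.436332 rad
cos(25 deg) = 0.9063
sin(25 deg) = 0.4226
exp(theta*B) = 0.9063 + 0.4226*B


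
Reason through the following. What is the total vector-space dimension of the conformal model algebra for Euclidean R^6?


The conformal model of R^6 uses Cl(7,1): the 6 Euclidean generators plus two extra orthogonal generators e+ (e+^2 = +1) and e- (e-^2 = -1), from which the null vectors e0, einf are built.
Number of generators m = 6 + 2 = 8.
dim Cl(p,q) = 2^m = 2^8 = 256


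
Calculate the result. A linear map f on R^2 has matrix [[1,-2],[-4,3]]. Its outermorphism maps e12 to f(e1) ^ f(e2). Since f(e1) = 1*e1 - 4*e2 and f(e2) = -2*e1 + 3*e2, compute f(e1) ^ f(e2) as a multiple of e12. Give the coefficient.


The outermorphism of a linear map f sends e1^e2 to f(e1)^f(e2).
f(e1) = 1*e1 - 4*e2
f(e2) = -2*e1 + 3*e2
f(e1) ^ f(e2) = (1*e1 - 4*e2) ^ (-2*e1 + 3*e2)
= 1*3*e12 + (-4)*(-2)*e21
= (3 - 8)*e12
= -5*e12
Coefficient = -5


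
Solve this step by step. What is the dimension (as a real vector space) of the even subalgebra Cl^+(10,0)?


Even subalgebra dimension = 2^(n-1)
n = 10 + 0 = 10
2^(10 - 1) = 2^9 = 512
Verification: sum of C(10,k) for even k = 1 + 45 + 210 + 210 + 45 + 1 = 512
Result = 512


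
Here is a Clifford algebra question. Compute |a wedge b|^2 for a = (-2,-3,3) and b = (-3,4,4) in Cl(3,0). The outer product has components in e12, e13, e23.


a wedge b = (a1*b2 - a2*b1)*e12 + (a1*b3 - a3*b1)*e13 + (a2*b3 - a3*b2)*e23
e12 coeff: (-2)*4 - (-3)*(-3) = -8 - 9 = -17
e13 coeff: (-2)*4 - 3*(-3) = -8 - (-9) = 1
e23 coeff: (-3)*4 - 3*4 = -12 - 12 = -24
|a wedge b|^2 = (-17)^2 + 1^2 + (-24)^2
= 289 + 1 + 576
= 866


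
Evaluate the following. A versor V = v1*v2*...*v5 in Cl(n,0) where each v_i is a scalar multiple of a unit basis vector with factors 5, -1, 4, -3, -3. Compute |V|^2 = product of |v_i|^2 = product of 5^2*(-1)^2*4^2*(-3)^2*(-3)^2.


Each vector v_i has |v_i|^2 = s_i^2
Squared scales: 5^2 = 25, (-1)^2 = 1, 4^2 = 16, (-3)^2 = 9, (-3)^2 = 9
|V|^2 = 25 * 1 * 16 * 9 * 9
= 32400


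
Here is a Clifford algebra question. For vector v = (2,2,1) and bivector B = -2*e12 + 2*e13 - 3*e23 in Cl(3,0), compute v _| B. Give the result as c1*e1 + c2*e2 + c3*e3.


Left contraction v _| B = <vB>_1 (grade-1 part of the geometric product vB).
Using e1_|e12 = e2, e2_|e12 = -e1, e1_|e13 = e3, e3_|e13 = -e1, e2_|e23 = e3, e3_|e23 = -e2:
e1 coeff: -v2*b12 - v3*b13 = -(2)*(-2) - (1)*(2) = 2
e2 coeff: v1*b12 - v3*b23 = (2)*(-2) - (1)*(-3) = -1
e3 coeff: v1*b13 + v2*b23 = (2)*(2) + (2)*(-3) = -2
v _| B = 2*e1 - 1*e2 - 2*e3


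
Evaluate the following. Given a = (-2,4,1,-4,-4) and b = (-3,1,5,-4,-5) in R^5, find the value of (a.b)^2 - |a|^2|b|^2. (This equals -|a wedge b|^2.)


a . b = (-2)*(-3) + 4*1 + 1*5 + (-4)*(-4) + (-4)*(-5)
= 6 + 4 + 5 + 16 + 20 = 51
|a|^2 = (-2)^2 + 4^2 + 1^2 + (-4)^2 + (-4)^2 = 53
|b|^2 = (-3)^2 + 1^2 + 5^2 + (-4)^2 + (-5)^2 = 76
(a.b)^2 = 51^2 = 2601
|a|^2 * |b|^2 = 53 * 76 = 4028
Result = 2601 - 4028 = -1427


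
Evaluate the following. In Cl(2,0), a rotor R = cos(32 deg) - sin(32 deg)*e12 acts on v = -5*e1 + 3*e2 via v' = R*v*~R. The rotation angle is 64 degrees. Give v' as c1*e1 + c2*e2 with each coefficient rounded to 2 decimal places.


Rotor R = cos(32deg) - sin(32deg)*e12
Rotation angle theta = 2 * 32 = 64 degrees
v' = R*v*~R rotates v by theta.
cos(64deg) = 0.4384, sin(64deg) = 0.8988
v'_1 = -5*cos(64deg) - 3*sin(64deg)
= -5*0.4384 - 3*0.8988
= -4.89
v'_2 = -5*sin(64deg) + 3*cos(64deg)
= -5*0.8988 + 3*0.4384
= -3.18
v' = -4.89*e1 - 3.18*e2


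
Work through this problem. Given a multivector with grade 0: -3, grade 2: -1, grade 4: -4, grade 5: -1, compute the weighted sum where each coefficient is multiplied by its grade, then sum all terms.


Grade-weighted sum = sum of grade_k * coefficient_k
0*(-3) = 0
2*(-1) = -2
4*(-4) = -16
5*(-1) = -5
Total = 0 + (-2) + (-16) + (-5) = -23


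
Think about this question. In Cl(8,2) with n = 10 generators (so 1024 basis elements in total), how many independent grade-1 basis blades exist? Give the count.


Number of grade-k basis blades in Cl(p,q) with n = p + q is C(n, k).
n = 8 + 2 = 10
C(10, 1) = 10! / (1! * 9!)
= 3628800 / (1 * 362880)
= 10


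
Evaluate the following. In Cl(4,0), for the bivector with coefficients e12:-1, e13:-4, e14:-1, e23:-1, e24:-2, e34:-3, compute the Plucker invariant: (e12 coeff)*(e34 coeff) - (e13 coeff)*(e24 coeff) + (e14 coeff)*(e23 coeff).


Plucker relation: af - be + cd
a*f = (-1)*(-3) = 3
b*e = (-4)*(-2) = 8
c*d = (-1)*(-1) = 1
af - be + cd = 3 - 8 + 1
= -4


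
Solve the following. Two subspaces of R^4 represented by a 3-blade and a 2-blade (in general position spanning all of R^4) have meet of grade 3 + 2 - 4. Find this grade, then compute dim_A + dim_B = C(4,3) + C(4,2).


Meet grade = grade(A) + grade(B) - n
= 3 + 2 - 4 = 1
C(4,3) = 4
C(4,2) = 6
dim_A + dim_B = 4 + 6 = 10


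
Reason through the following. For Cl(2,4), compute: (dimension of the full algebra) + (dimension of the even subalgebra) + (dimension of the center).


n = 2 + 4 = 6
Total dim = 2^6 = 64
Even subalgebra dim = 2^5 = 32
n is even, so center dim = 1
Sum = 64 + 32 + 1 = 97


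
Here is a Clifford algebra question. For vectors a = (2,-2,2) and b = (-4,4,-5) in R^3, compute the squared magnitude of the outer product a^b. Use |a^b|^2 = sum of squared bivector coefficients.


a wedge b = (a1*b2 - a2*b1)*e12 + (a1*b3 - a3*b1)*e13 + (a2*b3 - a3*b2)*e23
e12 coeff: 2*4 - (-2)*(-4) = 8 - 8 = 0
e13 coeff: 2*(-5) - 2*(-4) = -10 - (-8) = -2
e23 coeff: (-2)*(-5) - 2*4 = 10 - 8 = 2
|a wedge b|^2 = 0^2 + (-2)^2 + 2^2
= 0 + 4 + 4
= 8


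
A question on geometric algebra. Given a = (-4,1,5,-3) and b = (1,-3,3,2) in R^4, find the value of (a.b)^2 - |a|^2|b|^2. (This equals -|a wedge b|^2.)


a . b = (-4)*1 + 1*(-3) + 5*3 + (-3)*2
= -4 + (-3) + 15 + (-6) = 2
|a|^2 = (-4)^2 + 1^2 + 5^2 + (-3)^2 = 51
|b|^2 = 1^2 + (-3)^2 + 3^2 + 2^2 = 23
(a.b)^2 = 2^2 = 4
|a|^2 * |b|^2 = 51 * 23 = 1173
Result = 4 - 1173 = -1169


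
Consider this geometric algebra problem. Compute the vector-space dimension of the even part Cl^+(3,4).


Even subalgebra dimension = 2^(n-1)
n = 3 + 4 = 7
2^(7 - 1) = 2^6 = 64
Verification: sum of C(7,k) for even k = 1 + 21 + 35 + 7 = 64
Result = 64


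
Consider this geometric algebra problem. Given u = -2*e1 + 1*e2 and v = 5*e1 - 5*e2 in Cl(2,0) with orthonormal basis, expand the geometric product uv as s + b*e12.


Expand: (-2*e1 + 1*e2)(5*e1 - 5*e2)
= (-2)*5*e1e1 + (-2)*(-5)*e1e2 + 1*5*e2e1 + 1*(-5)*e2e2
Using e1^2 = e2^2 = 1, e2e1 = -e1e2:
Scalar part s = (-2)*5 + 1*(-5) = -10 + (-5) = -15
Bivector part b = (-2)*(-5) - 1*5 = 10 - 5 = 5
uv = -15 + 5*e12


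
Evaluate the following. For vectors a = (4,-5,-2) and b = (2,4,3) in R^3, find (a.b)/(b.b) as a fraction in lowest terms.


Projection coefficient = (a . b) / (b . b)
a . b = 4*2 + (-5)*4 + (-2)*3
= 8 + (-20) + (-6) = -18
b . b = 2^2 + 4^2 + 3^2
= 4 + 16 + 9 = 29
Coefficient = -18/29
In lowest terms: -18/29


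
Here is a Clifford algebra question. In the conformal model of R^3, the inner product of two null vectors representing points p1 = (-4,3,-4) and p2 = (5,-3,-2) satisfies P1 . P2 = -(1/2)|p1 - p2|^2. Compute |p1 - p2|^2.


p1 - p2 = (-9, 6, -2)
|p1 - p2|^2 = (-9)^2 + 6^2 + (-2)^2
= 81 + 36 + 4
= 121


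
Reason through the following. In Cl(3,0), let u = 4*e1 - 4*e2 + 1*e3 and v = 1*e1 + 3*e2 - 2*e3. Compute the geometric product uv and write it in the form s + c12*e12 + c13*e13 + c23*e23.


In Cl(3,0): e_i^2 = 1, e_ie_j = -e_je_i for i != j.
Scalar part = u . v = 4*1 + (-4)*3 + 1*(-2)
= 4 + (-12) + (-2) = -10
e12 coeff = 4*3 - (-4)*1 = 12 - (-4) = 16
e13 coeff = 4*(-2) - 1*1 = -8 - 1 = -9
e23 coeff = (-4)*(-2) - 1*3 = 8 - 3 = 5
uv = -10 + 16*e12 - 9*e13 + 5*e23


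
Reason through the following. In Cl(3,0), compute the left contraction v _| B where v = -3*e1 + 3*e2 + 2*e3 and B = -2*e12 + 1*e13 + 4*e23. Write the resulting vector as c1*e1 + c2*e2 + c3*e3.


Left contraction v _| B = <vB>_1 (grade-1 part of the geometric product vB).
Using e1_|e12 = e2, e2_|e12 = -e1, e1_|e13 = e3, e3_|e13 = -e1, e2_|e23 = e3, e3_|e23 = -e2:
e1 coeff: -v2*b12 - v3*b13 = -(3)*(-2) - (2)*(1) = 4
e2 coeff: v1*b12 - v3*b23 = (-3)*(-2) - (2)*(4) = -2
e3 coeff: v1*b13 + v2*b23 = (-3)*(1) + (3)*(4) = 9
v _| B = 4*e1 - 2*e2 + 9*e3


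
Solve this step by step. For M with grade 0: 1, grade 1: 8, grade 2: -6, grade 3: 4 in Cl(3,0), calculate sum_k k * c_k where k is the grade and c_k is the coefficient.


Grade-weighted sum = sum of grade_k * coefficient_k
0*1 = 0
1*8 = 8
2*(-6) = -12
3*4 = 12
Total = 0 + 8 + (-12) + 12 = 8


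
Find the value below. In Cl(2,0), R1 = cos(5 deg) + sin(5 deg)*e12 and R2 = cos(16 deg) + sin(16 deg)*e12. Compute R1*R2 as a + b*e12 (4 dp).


Same-plane rotors commute and their half-angles add:
R1*R2 = cos(a1 + a2) + sin(a1 + a2)*e12.
a1 + a2 = 5 + 16 = 21 deg
cos(21 deg) = 0.9336
sin(21 deg) = 0.3584
R1*R2 = 0.9336 + 0.3584*e12


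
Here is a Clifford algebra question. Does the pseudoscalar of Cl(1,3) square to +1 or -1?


The pseudoscalar I = e1...e_n (product of all n generators) of Cl(p,q) satisfies I^2 = (-1)^(q + n(n-1)/2).
p = 1, q = 3, n = p + q = 4
n(n-1)/2 = 4 * 3 / 2 = 6
Exponent = q + n(n-1)/2 = 3 + 6 = 9
I^2 = (-1)^9 = -1


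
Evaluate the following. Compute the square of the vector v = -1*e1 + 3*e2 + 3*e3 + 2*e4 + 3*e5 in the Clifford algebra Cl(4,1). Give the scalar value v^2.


v^2 = sum of c_i^2 * e_i^2
Positive signature terms (e_i^2 = +1): (-1)^2 + 3^2 + 3^2 + 2^2 = 23
Negative signature terms (e_j^2 = -1): 3^2 = 9
v^2 = 23 - 9 = 14


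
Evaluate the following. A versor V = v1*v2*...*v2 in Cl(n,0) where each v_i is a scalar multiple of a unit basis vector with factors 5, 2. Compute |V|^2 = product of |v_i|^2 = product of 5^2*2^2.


Each vector v_i has |v_i|^2 = s_i^2
Squared scales: 5^2 = 25, 2^2 = 4
|V|^2 = 25 * 4
= 100


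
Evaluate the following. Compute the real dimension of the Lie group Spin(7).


Spin(n) double-covers SO(n); both have Lie algebra so(n) of dimension n(n-1)/2.
n = 7
n(n-1) = 7 * 6 = 42
dim Spin(7) = 42/2 = 21


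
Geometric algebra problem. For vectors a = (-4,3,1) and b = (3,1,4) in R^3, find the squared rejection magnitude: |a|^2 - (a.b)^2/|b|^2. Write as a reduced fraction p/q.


|a|^2 = (-4)^2 + 3^2 + 1^2 = 26
|b|^2 = 3^2 + 1^2 + 4^2 = 26
a . b = (-4)*3 + 3*1 + 1*4 = -5
(a.b)^2 = (-5)^2 = 25
|rej|^2 = 26 - 25/26
= (676 - 25)/26
= 651/26
In lowest terms: 651/26


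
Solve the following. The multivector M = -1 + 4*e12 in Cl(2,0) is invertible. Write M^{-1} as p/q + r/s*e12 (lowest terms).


M = -1 + 4*e12, where e12^2 = -1.
Since M commutes with its reverse ~M = a - b*e12, M * ~M = a^2 - b^2*e12^2 = a^2 + b^2.
So M^{-1} = ~M / (a^2 + b^2) = (a - b*e12)/(a^2 + b^2).
a^2 + b^2 = 1 + 16 = 17
Scalar part = -1/17 = -1/17
Bivector coeff = -4/17 = -4/17
M^{-1} = -1/17 - 4/17*e12


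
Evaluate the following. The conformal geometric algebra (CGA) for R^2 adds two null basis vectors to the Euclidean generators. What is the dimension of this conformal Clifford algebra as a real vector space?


The conformal model of R^2 uses Cl(3,1): the 2 Euclidean generators plus two extra orthogonal generators e+ (e+^2 = +1) and e- (e-^2 = -1), from which the null vectors e0, einf are built.
Number of generators m = 2 + 2 = 4.
dim Cl(p,q) = 2^m = 2^4 = 16
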